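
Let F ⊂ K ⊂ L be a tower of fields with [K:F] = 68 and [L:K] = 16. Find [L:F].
[L:F] = 1088

The tower law says that for any tower of field extensions F ⊂ K ⊂ L with finite degrees, [L:F] = [L:K] · [K:F]. Here this gives [L:F] = 16 · 68 = 1088.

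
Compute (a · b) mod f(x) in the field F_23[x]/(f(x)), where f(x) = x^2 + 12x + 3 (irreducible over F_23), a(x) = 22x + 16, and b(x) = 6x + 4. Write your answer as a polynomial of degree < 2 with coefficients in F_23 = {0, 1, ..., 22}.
a · b ≡ 3x + 13 (mod f(x))

Multiply in F_23[x]: a(x)·b(x) = (22x + 16)·(6x + 4) = 17x^2 + 18. This has degree ≥ 2, so divide by f(x) over F_23: 17x^2 + 18 = (17)·(x^2 + 12x + 3) + (3x + 13). Hence a·b ≡ 3x + 13 (mod f). (F_23[x]/(f) is a field with 23^2 = 529 elements since f is irreducible of degree 2.)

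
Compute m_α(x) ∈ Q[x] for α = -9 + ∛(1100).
m_α(x) = x^3 + 27x^2 + 243x - 371

Set β = α + 9 = ∛(1100), so β^3 = 1100. Then (α + 9)^3 - 1100 = 0, i.e. α is a root of g(x) = (x + 9)^3 - 1100 = x^3 + 27x^2 + 243x - 371. Since g(x) = h(x + 9) where h(x) = x^3 - 1100, and h is irreducible over Q (because 1100 is not a perfect cube, so h has no rational root, and a monic cubic with no rational root is irreducible), g is also irreducible (irreducibility is preserved under the substitution x → x + 9). Hence m_α(x) = x^3 + 27x^2 + 243x - 371.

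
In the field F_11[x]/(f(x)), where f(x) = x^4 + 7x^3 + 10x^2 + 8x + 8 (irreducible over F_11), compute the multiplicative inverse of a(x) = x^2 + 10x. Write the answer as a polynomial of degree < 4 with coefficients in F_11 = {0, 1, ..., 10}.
a(x)^(-1) ≡ 6x^3 + 8x^2 + 8x + 8 (mod f(x))

Since f is irreducible over F_11, F_11[x]/(f) is a field and a(x) ≠ 0 has an inverse. Apply the extended Euclidean algorithm to f(x) and a(x) in F_11[x]: f(x) = (x^2 + 8x + 7)·a(x) + (4x + 8);  a(x) = (3x + 2)·(4x + 8) + (6). The last nonzero remainder is the constant 6 = gcd(f, a) in F_11. Back-substituting through the division chain expresses 6 = s(x)·a(x) + t(x)·f(x) with s(x) ≡ 3x^3 + 4x^2 + 4x + 4 (mod f), so (3x^3 + 4x^2 + 4x + 4)·a(x) ≡ 6 (mod f). Multiplying by 6^(-1) ≡ 2 in F_11 gives a(x)^(-1) ≡ 2·(3x^3 + 4x^2 + 4x + 4) ≡ 6x^3 + 8x^2 + 8x + 8 (mod f). Check: (x^2 + 10x)·(6x^3 + 8x^2 + 8x + 8) = 6x^5 + 2x^4 + 3x ≡ 1 (mod x^4 + 7x^3 + 10x^2 + 8x + 8).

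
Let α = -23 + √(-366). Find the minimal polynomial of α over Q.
m_α(x) = x^2 + 46x + 895

From α + 23 = √(-366), squaring gives (α + 23)^2 = -366, i.e. α^2 + 46α + 529 = -366, so α^2 + 46α + 895 = 0. The discriminant of x^2 + 46x + 895 is (46)^2 - 4·(895) = 2116 - 3580 = -1464, and 4·(-366) is not a perfect square in Q since -366 is squarefree and ≠ 1. Hence x^2 + 46x + 895 is irreducible over Q and is the minimal polynomial of α.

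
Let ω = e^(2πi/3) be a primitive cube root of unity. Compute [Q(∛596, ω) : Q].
[Q(∛596, ω) : Q] = 6

[Q(∛596):Q] = 3 (min poly x^3 - 596, irreducible since 596 is not a perfect cube). [Q(ω):Q] = 2 (min poly x^2 + x + 1). Since Q(∛596) ⊂ R and ω ∉ R, we have ω ∉ Q(∛596), so x^2 + x + 1 remains irreducible over Q(∛596) and [Q(∛596, ω) : Q(∛596)] = 2. By the tower law, [Q(∛596, ω) : Q] = 3 · 2 = 6. (In fact Q(∛596, ω) is the splitting field of x^3 - 596 over Q.)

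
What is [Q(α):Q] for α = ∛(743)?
[Q(α):Q] = 3

The minimal polynomial of α is x^3 - 743, irreducible over Q since 743 is not a perfect cube (so x^3 - 743 has no rational root). Hence [Q(α):Q] = deg(m_α) = 3.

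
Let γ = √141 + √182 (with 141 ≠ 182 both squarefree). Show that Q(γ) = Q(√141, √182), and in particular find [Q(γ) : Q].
[Q(γ) : Q] = 4 (equivalently, Q(γ) = Q(√141, √182))

Obviously Q(γ) ⊆ Q(√141, √182), and [Q(√141, √182):Q] = 4 (since 141, 182 are distinct squarefree integers > 1 with 25662 not a perfect square). To show equality we compute the minimal polynomial of γ. From γ = √141 + √182: γ^2 = 141 + 2√(25662) + 182 = 323 + 2√(25662), so γ^2 - 323 = 2√(25662); squaring, (γ^2 - 323)^2 = 4·25662, i.e. γ^4 - 646γ^2 + 104329 - 102648 = 0, i.e. γ^4 - 646γ^2 + 1681 = 0. So γ is a root of x^4 - 646x^2 + 1681. This polynomial is irreducible over Q: it has no rational root (each ±√141 ± √182 is irrational), and any factorization into two quadratics over Q would force √(25662) ∈ Q (pairing opposite roots) or √141, √182 ∈ Q (other pairings), all impossible. Hence [Q(γ):Q] = 4 = [Q(√141, √182):Q], so Q(γ) = Q(√141, √182).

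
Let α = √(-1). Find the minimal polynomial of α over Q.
m_α(x) = x^2 + 1

α satisfies α^2 + 1 = 0, so x^2 + 1 annihilates α. Since d = -1 is squarefree and ≠ 1, it is not a perfect square in Q, so x^2 + 1 has no rational root and is therefore irreducible over Q (a degree-2 polynomial over a field is irreducible iff it has no root). Hence m_α(x) = x^2 + 1.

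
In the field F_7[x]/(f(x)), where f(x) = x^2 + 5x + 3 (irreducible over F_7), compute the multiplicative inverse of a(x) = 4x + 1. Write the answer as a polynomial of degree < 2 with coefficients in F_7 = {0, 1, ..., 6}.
a(x)^(-1) ≡ 3x + 2 (mod f(x))

Since f is irreducible over F_7, F_7[x]/(f) is a field and a(x) ≠ 0 has an inverse. Apply the extended Euclidean algorithm to f(x) and a(x) in F_7[x]: f(x) = (2x + 6)·a(x) + (4). The last nonzero remainder is the constant 4 = gcd(f, a) in F_7. Back-substituting through the division chain expresses 4 = s(x)·a(x) + t(x)·f(x) with s(x) ≡ 5x + 1 (mod f), so (5x + 1)·a(x) ≡ 4 (mod f). Multiplying by 4^(-1) ≡ 2 in F_7 gives a(x)^(-1) ≡ 2·(5x + 1) ≡ 3x + 2 (mod f). Check: (4x + 1)·(3x + 2) = 5x^2 + 4x + 2 ≡ 1 (mod x^2 + 5x + 3).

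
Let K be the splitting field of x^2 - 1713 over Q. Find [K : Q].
[K : Q] = 2

f(x) = x^2 - 1713 factors as (x - √1713)(x + √1713). The splitting field is K = Q(√1713). Since 1713 is squarefree and > 1, it is not a perfect square, so x^2 - 1713 is irreducible over Q and [Q(√1713) : Q] = 2. Hence [K : Q] = 2.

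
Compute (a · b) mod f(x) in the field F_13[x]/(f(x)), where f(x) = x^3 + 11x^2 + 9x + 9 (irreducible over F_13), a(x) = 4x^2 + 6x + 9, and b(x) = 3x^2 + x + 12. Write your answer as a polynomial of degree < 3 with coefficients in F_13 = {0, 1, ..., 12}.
a · b ≡ x + 6 (mod f(x))

Multiply in F_13[x]: a(x)·b(x) = (4x^2 + 6x + 9)·(3x^2 + x + 12) = 12x^4 + 9x^3 + 3x^2 + 3x + 4. This has degree ≥ 3, so divide by f(x) over F_13: 12x^4 + 9x^3 + 3x^2 + 3x + 4 = (12x + 7)·(x^3 + 11x^2 + 9x + 9) + (x + 6). Hence a·b ≡ x + 6 (mod f). (F_13[x]/(f) is a field with 13^3 = 2197 elements since f is irreducible of degree 3.)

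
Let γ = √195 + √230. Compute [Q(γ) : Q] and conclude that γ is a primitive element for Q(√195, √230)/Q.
[Q(γ) : Q] = 4 (equivalently, Q(γ) = Q(√195, √230))

Obviously Q(γ) ⊆ Q(√195, √230), and [Q(√195, √230):Q] = 4 (since 195, 230 are distinct squarefree integers > 1 with 44850 not a perfect square). To show equality we compute the minimal polynomial of γ. From γ = √195 + √230: γ^2 = 195 + 2√(44850) + 230 = 425 + 2√(44850), so γ^2 - 425 = 2√(44850); squaring, (γ^2 - 425)^2 = 4·44850, i.e. γ^4 - 850γ^2 + 180625 - 179400 = 0, i.e. γ^4 - 850γ^2 + 1225 = 0. So γ is a root of x^4 - 850x^2 + 1225. This polynomial is irreducible over Q: it has no rational root (each ±√195 ± √230 is irrational), and any factorization into two quadratics over Q would force √(44850) ∈ Q (pairing opposite roots) or √195, √230 ∈ Q (other pairings), all impossible. Hence [Q(γ):Q] = 4 = [Q(√195, √230):Q], so Q(γ) = Q(√195, √230).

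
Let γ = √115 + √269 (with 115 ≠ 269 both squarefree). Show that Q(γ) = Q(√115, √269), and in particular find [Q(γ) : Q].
[Q(γ) : Q] = 4 (equivalently, Q(γ) = Q(√115, √269))

Obviously Q(γ) ⊆ Q(√115, √269), and [Q(√115, √269):Q] = 4 (since 115, 269 are distinct squarefree integers > 1 with 30935 not a perfect square). To show equality we compute the minimal polynomial of γ. From γ = √115 + √269: γ^2 = 115 + 2√(30935) + 269 = 384 + 2√(30935), so γ^2 - 384 = 2√(30935); squaring, (γ^2 - 384)^2 = 4·30935, i.e. γ^4 - 768γ^2 + 147456 - 123740 = 0, i.e. γ^4 - 768γ^2 + 23716 = 0. So γ is a root of x^4 - 768x^2 + 23716. This polynomial is irreducible over Q: it has no rational root (each ±√115 ± √269 is irrational), and any factorization into two quadratics over Q would force √(30935) ∈ Q (pairing opposite roots) or √115, √269 ∈ Q (other pairings), all impossible. Hence [Q(γ):Q] = 4 = [Q(√115, √269):Q], so Q(γ) = Q(√115, √269).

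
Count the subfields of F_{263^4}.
F_{263^4} has 3 subfields

The subfields of F_{p^n} are exactly the fields F_{p^d} for d | n (each is the fixed field of the unique index-d subgroup of Gal(F_{p^n}/F_p) ≅ Z/nZ). The divisors of n = 4 are {1, 2, 4}, giving 3 subfields: F_{263^1}, F_{263^2}, F_{263^4}.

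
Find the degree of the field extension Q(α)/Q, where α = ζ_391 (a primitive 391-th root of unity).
[Q(α):Q] = 352

The minimal polynomial of ζ_391 over Q is the 391-th cyclotomic polynomial Φ_391(x), which is irreducible over Q and has degree φ(391) = 352. Hence [Q(α):Q] = φ(391) = 352.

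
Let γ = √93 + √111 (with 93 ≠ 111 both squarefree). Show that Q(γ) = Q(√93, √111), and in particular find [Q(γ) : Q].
[Q(γ) : Q] = 4 (equivalently, Q(γ) = Q(√93, √111))

Obviously Q(γ) ⊆ Q(√93, √111), and [Q(√93, √111):Q] = 4 (since 93, 111 are distinct squarefree integers > 1 with 10323 not a perfect square). To show equality we compute the minimal polynomial of γ. From γ = √93 + √111: γ^2 = 93 + 2√(10323) + 111 = 204 + 2√(10323), so γ^2 - 204 = 2√(10323); squaring, (γ^2 - 204)^2 = 4·10323, i.e. γ^4 - 408γ^2 + 41616 - 41292 = 0, i.e. γ^4 - 408γ^2 + 324 = 0. So γ is a root of x^4 - 408x^2 + 324. This polynomial is irreducible over Q: it has no rational root (each ±√93 ± √111 is irrational), and any factorization into two quadratics over Q would force √(10323) ∈ Q (pairing opposite roots) or √93, √111 ∈ Q (other pairings), all impossible. Hence [Q(γ):Q] = 4 = [Q(√93, √111):Q], so Q(γ) = Q(√93, √111).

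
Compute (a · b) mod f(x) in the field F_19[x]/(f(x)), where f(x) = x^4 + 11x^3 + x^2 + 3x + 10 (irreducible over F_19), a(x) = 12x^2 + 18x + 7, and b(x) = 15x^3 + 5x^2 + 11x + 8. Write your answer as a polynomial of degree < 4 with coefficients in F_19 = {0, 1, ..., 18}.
a · b ≡ 14x^2 + 8x + 7 (mod f(x))

Multiply in F_19[x]: a(x)·b(x) = (12x^2 + 18x + 7)·(15x^3 + 5x^2 + 11x + 8) = 9x^5 + 7x^4 + 4x^3 + 6x^2 + 12x + 18. This has degree ≥ 4, so divide by f(x) over F_19: 9x^5 + 7x^4 + 4x^3 + 6x^2 + 12x + 18 = (9x + 3)·(x^4 + 11x^3 + x^2 + 3x + 10) + (14x^2 + 8x + 7). Hence a·b ≡ 14x^2 + 8x + 7 (mod f). (F_19[x]/(f) is a field with 19^4 = 130321 elements since f is irreducible of degree 4.)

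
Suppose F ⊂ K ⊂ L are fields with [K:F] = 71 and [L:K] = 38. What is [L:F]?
[L:F] = 2698

The tower law says that for any tower of field extensions F ⊂ K ⊂ L with finite degrees, [L:F] = [L:K] · [K:F]. Here this gives [L:F] = 38 · 71 = 2698.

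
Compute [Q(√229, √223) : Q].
[Q(√229, √223) : Q] = 4

[Q(√229):Q] = 2 (min poly x^2 - 229, irreducible since 229 is squarefree > 1). For the top step, suppose √223 ∈ Q(√229), say √223 = c + d√229 with c, d ∈ Q. Squaring: 223 = c^2 + 229d^2 + 2cd√229. Since √229 ∉ Q this forces 2cd = 0. If d = 0 then √223 = c ∈ Q, contradicting 223 squarefree > 1. If c = 0 then 223 = 229d^2, so 229·223 = (229d)^2 is a perfect square in Q — but 229·223 = 51067 is not a perfect square (since 229 and 223 are distinct squarefree integers). Contradiction. Hence √223 ∉ Q(√229), so x^2 - 223 stays irreducible over Q(√229) and [Q(√229, √223) : Q(√229)] = 2. By the tower law, [Q(√229, √223) : Q] = 2 · 2 = 4.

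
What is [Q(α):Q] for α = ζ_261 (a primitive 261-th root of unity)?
[Q(α):Q] = 168

The minimal polynomial of ζ_261 over Q is the 261-th cyclotomic polynomial Φ_261(x), which is irreducible over Q and has degree φ(261) = 168. Hence [Q(α):Q] = φ(261) = 168.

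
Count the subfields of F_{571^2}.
F_{571^2} has 2 subfields

The subfields of F_{p^n} are exactly the fields F_{p^d} for d | n (each is the fixed field of the unique index-d subgroup of Gal(F_{p^n}/F_p) ≅ Z/nZ). The divisors of n = 2 are {1, 2}, giving 2 subfields: F_{571^1}, F_{571^2}.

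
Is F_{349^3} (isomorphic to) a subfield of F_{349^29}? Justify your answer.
No: F_{349^3} is not a subfield of F_{349^29}

F_{p^m} embeds in F_{p^n} iff m | n. Here 3 ∤ 29 (since 29 = 9·3 + 2 with remainder 2 ≠ 0), so F_{349^3} is not a subfield of F_{349^29}. Equivalently: if it were, the tower law would give 3 = [F_{349^3}:F_349] dividing [F_{349^29}:F_349] = 29, contradiction.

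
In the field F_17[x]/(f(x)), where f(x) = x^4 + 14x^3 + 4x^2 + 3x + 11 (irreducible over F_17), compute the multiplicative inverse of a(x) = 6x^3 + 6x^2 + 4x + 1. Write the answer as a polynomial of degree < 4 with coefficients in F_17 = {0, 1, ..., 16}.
a(x)^(-1) ≡ 11x^3 + 3x^2 + 2x + 9 (mod f(x))

Since f is irreducible over F_17, F_17[x]/(f) is a field and a(x) ≠ 0 has an inverse. Apply the extended Euclidean algorithm to f(x) and a(x) in F_17[x]: f(x) = (3x + 5)·a(x) + (13x^2 + 14x + 6);  a(x) = (7x + 6)·(13x^2 + 14x + 6) + (14x + 16);  (13x^2 + 14x + 6) = (7x + 10)·(14x + 16) + (16). The last nonzero remainder is the constant 16 = gcd(f, a) in F_17. Back-substituting through the division chain expresses 16 = s(x)·a(x) + t(x)·f(x) with s(x) ≡ 6x^3 + 14x^2 + 15x + 8 (mod f), so (6x^3 + 14x^2 + 15x + 8)·a(x) ≡ 16 (mod f). Multiplying by 16^(-1) ≡ 16 in F_17 gives a(x)^(-1) ≡ 16·(6x^3 + 14x^2 + 15x + 8) ≡ 11x^3 + 3x^2 + 2x + 9 (mod f). Check: (6x^3 + 6x^2 + 4x + 1)·(11x^3 + 3x^2 + 2x + 9) = 15x^6 + 16x^5 + 6x^4 + 4x^3 + 14x^2 + 4x + 9 ≡ 1 (mod x^4 + 14x^3 + 4x^2 + 3x + 11).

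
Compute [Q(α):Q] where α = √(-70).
[Q(α):Q] = 2

[Q(α):Q] equals the degree of the minimal polynomial of α. Here α^2 = -70 and x^2 + 70 is irreducible (d = -70 is squarefree, ≠ 1, hence not a square), so deg(m_α) = 2. Thus [Q(α):Q] = 2.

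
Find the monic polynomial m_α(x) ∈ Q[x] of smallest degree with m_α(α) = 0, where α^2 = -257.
m_α(x) = x^2 + 257

α satisfies α^2 + 257 = 0, so x^2 + 257 annihilates α. Since d = -257 is squarefree and ≠ 1, it is not a perfect square in Q, so x^2 + 257 has no rational root and is therefore irreducible over Q (a degree-2 polynomial over a field is irreducible iff it has no root). Hence m_α(x) = x^2 + 257.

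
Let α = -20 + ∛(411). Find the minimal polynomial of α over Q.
m_α(x) = x^3 + 60x^2 + 1200x + 7589

Set β = α + 20 = ∛(411), so β^3 = 411. Then (α + 20)^3 - 411 = 0, i.e. α is a root of g(x) = (x + 20)^3 - 411 = x^3 + 60x^2 + 1200x + 7589. Since g(x) = h(x + 20) where h(x) = x^3 - 411, and h is irreducible over Q (because 411 is not a perfect cube, so h has no rational root, and a monic cubic with no rational root is irreducible), g is also irreducible (irreducibility is preserved under the substitution x → x + 20). Hence m_α(x) = x^3 + 60x^2 + 1200x + 7589.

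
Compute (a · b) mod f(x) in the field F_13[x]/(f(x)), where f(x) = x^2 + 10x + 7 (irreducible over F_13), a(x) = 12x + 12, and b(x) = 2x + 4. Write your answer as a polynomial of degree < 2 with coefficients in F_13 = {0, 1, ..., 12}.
a · b ≡ x + 10 (mod f(x))

Multiply in F_13[x]: a(x)·b(x) = (12x + 12)·(2x + 4) = 11x^2 + 7x + 9. This has degree ≥ 2, so divide by f(x) over F_13: 11x^2 + 7x + 9 = (11)·(x^2 + 10x + 7) + (x + 10). Hence a·b ≡ x + 10 (mod f). (F_13[x]/(f) is a field with 13^2 = 169 elements since f is irreducible of degree 2.)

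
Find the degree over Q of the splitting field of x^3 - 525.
[K : Q] = 6

The roots of x^3 - 525 are ∛525, ω∛525, ω^2∛525 where ω = e^(2πi/3) is a primitive cube root of unity, so K = Q(∛525, ω). Now [Q(∛525):Q] = 3 (since 525 is not a perfect cube, x^3 - 525 is irreducible) and [Q(ω):Q] = 2. Both 2 and 3 divide [K:Q], and [K:Q] ≤ 3·2 = 6, so [K:Q] = 6. (Equivalently: Q(∛525) ⊂ R but ω ∉ R, so [K : Q(∛525)] = 2.)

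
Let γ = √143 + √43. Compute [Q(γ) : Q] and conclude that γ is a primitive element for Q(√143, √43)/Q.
[Q(γ) : Q] = 4 (equivalently, Q(γ) = Q(√143, √43))

Obviously Q(γ) ⊆ Q(√143, √43), and [Q(√143, √43):Q] = 4 (since 143, 43 are distinct squarefree integers > 1 with 6149 not a perfect square). To show equality we compute the minimal polynomial of γ. From γ = √143 + √43: γ^2 = 143 + 2√(6149) + 43 = 186 + 2√(6149), so γ^2 - 186 = 2√(6149); squaring, (γ^2 - 186)^2 = 4·6149, i.e. γ^4 - 372γ^2 + 34596 - 24596 = 0, i.e. γ^4 - 372γ^2 + 10000 = 0. So γ is a root of x^4 - 372x^2 + 10000. This polynomial is irreducible over Q: it has no rational root (each ±√143 ± √43 is irrational), and any factorization into two quadratics over Q would force √(6149) ∈ Q (pairing opposite roots) or √143, √43 ∈ Q (other pairings), all impossible. Hence [Q(γ):Q] = 4 = [Q(√143, √43):Q], so Q(γ) = Q(√143, √43).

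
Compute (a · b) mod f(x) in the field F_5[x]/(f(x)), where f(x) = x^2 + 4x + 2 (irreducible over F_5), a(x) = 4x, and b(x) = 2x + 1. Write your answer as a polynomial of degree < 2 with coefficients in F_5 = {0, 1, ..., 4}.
a · b ≡ 2x + 4 (mod f(x))

Multiply in F_5[x]: a(x)·b(x) = (4x)·(2x + 1) = 3x^2 + 4x. This has degree ≥ 2, so divide by f(x) over F_5: 3x^2 + 4x = (3)·(x^2 + 4x + 2) + (2x + 4). Hence a·b ≡ 2x + 4 (mod f). (F_5[x]/(f) is a field with 5^2 = 25 elements since f is irreducible of degree 2.)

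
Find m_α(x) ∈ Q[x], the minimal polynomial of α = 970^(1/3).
m_α(x) = x^3 - 970

α satisfies α^3 = 970, so x^3 - 970 annihilates α. By the rational root test, a rational root p/q (in lowest terms) of x^3 - 970 would satisfy p^3 = 970 q^3, forcing q = 1 and p^3 = 970; but 970 is not a perfect cube, contradiction. A monic cubic over Q with no rational root is irreducible (any nontrivial factorization would include a linear factor). Hence x^3 - 970 is the minimal polynomial of α, and in particular [Q(α):Q] = 3.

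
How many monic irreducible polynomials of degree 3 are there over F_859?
There are 211279640 monic irreducible polynomials of degree 3 over F_859

Each element of F_{859^3} that lies in no proper subfield is a root of exactly one monic irreducible of degree 3 over F_859, and each such polynomial has 3 distinct roots in F_{859^3}. By Möbius inversion the count is N_859(3) = (1/3) Σ_{d|3} μ(3/d) · 859^d = (1/3)(μ(3)·859^1 + μ(1)·859^3) = 633838920/3 = 211279640.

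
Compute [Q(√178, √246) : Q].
[Q(√178, √246) : Q] = 4

[Q(√178):Q] = 2 (min poly x^2 - 178, irreducible since 178 is squarefree > 1). For the top step, suppose √246 ∈ Q(√178), say √246 = c + d√178 with c, d ∈ Q. Squaring: 246 = c^2 + 178d^2 + 2cd√178. Since √178 ∉ Q this forces 2cd = 0. If d = 0 then √246 = c ∈ Q, contradicting 246 squarefree > 1. If c = 0 then 246 = 178d^2, so 178·246 = (178d)^2 is a perfect square in Q — but 178·246 = 43788 is not a perfect square (since 178 and 246 are distinct squarefree integers). Contradiction. Hence √246 ∉ Q(√178), so x^2 - 246 stays irreducible over Q(√178) and [Q(√178, √246) : Q(√178)] = 2. By the tower law, [Q(√178, √246) : Q] = 2 · 2 = 4.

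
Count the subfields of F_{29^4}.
F_{29^4} has 3 subfields

The subfields of F_{p^n} are exactly the fields F_{p^d} for d | n (each is the fixed field of the unique index-d subgroup of Gal(F_{p^n}/F_p) ≅ Z/nZ). The divisors of n = 4 are {1, 2, 4}, giving 3 subfields: F_{29^1}, F_{29^2}, F_{29^4}.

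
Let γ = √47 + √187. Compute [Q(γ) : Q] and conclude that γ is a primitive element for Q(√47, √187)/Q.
[Q(γ) : Q] = 4 (equivalently, Q(γ) = Q(√47, √187))

Obviously Q(γ) ⊆ Q(√47, √187), and [Q(√47, √187):Q] = 4 (since 47, 187 are distinct squarefree integers > 1 with 8789 not a perfect square). To show equality we compute the minimal polynomial of γ. From γ = √47 + √187: γ^2 = 47 + 2√(8789) + 187 = 234 + 2√(8789), so γ^2 - 234 = 2√(8789); squaring, (γ^2 - 234)^2 = 4·8789, i.e. γ^4 - 468γ^2 + 54756 - 35156 = 0, i.e. γ^4 - 468γ^2 + 19600 = 0. So γ is a root of x^4 - 468x^2 + 19600. This polynomial is irreducible over Q: it has no rational root (each ±√47 ± √187 is irrational), and any factorization into two quadratics over Q would force √(8789) ∈ Q (pairing opposite roots) or √47, √187 ∈ Q (other pairings), all impossible. Hence [Q(γ):Q] = 4 = [Q(√47, √187):Q], so Q(γ) = Q(√47, √187).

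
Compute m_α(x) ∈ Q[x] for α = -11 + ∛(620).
m_α(x) = x^3 + 33x^2 + 363x + 711

Set β = α + 11 = ∛(620), so β^3 = 620. Then (α + 11)^3 - 620 = 0, i.e. α is a root of g(x) = (x + 11)^3 - 620 = x^3 + 33x^2 + 363x + 711. Since g(x) = h(x + 11) where h(x) = x^3 - 620, and h is irreducible over Q (because 620 is not a perfect cube, so h has no rational root, and a monic cubic with no rational root is irreducible), g is also irreducible (irreducibility is preserved under the substitution x → x + 11). Hence m_α(x) = x^3 + 33x^2 + 363x + 711.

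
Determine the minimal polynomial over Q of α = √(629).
m_α(x) = x^2 - 629

α satisfies α^2 - 629 = 0, so x^2 - 629 annihilates α. Since d = 629 is squarefree and ≠ 1, it is not a perfect square in Q, so x^2 - 629 has no rational root and is therefore irreducible over Q (a degree-2 polynomial over a field is irreducible iff it has no root). Hence m_α(x) = x^2 - 629.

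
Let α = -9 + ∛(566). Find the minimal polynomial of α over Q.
m_α(x) = x^3 + 27x^2 + 243x + 163

Set β = α + 9 = ∛(566), so β^3 = 566. Then (α + 9)^3 - 566 = 0, i.e. α is a root of g(x) = (x + 9)^3 - 566 = x^3 + 27x^2 + 243x + 163. Since g(x) = h(x + 9) where h(x) = x^3 - 566, and h is irreducible over Q (because 566 is not a perfect cube, so h has no rational root, and a monic cubic with no rational root is irreducible), g is also irreducible (irreducibility is preserved under the substitution x → x + 9). Hence m_α(x) = x^3 + 27x^2 + 243x + 163.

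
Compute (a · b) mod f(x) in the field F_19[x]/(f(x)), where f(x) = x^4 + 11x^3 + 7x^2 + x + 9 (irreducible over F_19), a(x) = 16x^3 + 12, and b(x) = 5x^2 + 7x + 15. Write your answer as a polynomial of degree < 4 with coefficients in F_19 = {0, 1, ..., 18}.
a · b ≡ 15x^3 + 17x^2 + 18x + 5 (mod f(x))

Multiply in F_19[x]: a(x)·b(x) = (16x^3 + 12)·(5x^2 + 7x + 15) = 4x^5 + 17x^4 + 12x^3 + 3x^2 + 8x + 9. This has degree ≥ 4, so divide by f(x) over F_19: 4x^5 + 17x^4 + 12x^3 + 3x^2 + 8x + 9 = (4x + 11)·(x^4 + 11x^3 + 7x^2 + x + 9) + (15x^3 + 17x^2 + 18x + 5). Hence a·b ≡ 15x^3 + 17x^2 + 18x + 5 (mod f). (F_19[x]/(f) is a field with 19^4 = 130321 elements since f is irreducible of degree 4.)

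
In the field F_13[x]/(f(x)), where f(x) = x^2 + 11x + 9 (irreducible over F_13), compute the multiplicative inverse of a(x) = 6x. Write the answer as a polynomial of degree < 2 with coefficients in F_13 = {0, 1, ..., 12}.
a(x)^(-1) ≡ 6x + 1 (mod f(x))

Since f is irreducible over F_13, F_13[x]/(f) is a field and a(x) ≠ 0 has an inverse. Apply the extended Euclidean algorithm to f(x) and a(x) in F_13[x]: f(x) = (11x + 4)·a(x) + (9). The last nonzero remainder is the constant 9 = gcd(f, a) in F_13. Back-substituting through the division chain expresses 9 = s(x)·a(x) + t(x)·f(x) with s(x) ≡ 2x + 9 (mod f), so (2x + 9)·a(x) ≡ 9 (mod f). Multiplying by 9^(-1) ≡ 3 in F_13 gives a(x)^(-1) ≡ 3·(2x + 9) ≡ 6x + 1 (mod f). Check: (6x)·(6x + 1) = 10x^2 + 6x ≡ 1 (mod x^2 + 11x + 9).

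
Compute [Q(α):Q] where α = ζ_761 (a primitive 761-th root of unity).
[Q(α):Q] = 760

The minimal polynomial of ζ_761 over Q is the 761-th cyclotomic polynomial Φ_761(x), which is irreducible over Q and has degree φ(761) = 760. Hence [Q(α):Q] = φ(761) = 760.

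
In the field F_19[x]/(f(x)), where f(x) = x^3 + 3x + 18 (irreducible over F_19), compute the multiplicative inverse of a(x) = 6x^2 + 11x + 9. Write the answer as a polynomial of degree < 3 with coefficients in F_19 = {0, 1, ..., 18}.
a(x)^(-1) ≡ 11x^2 + 12x + 4 (mod f(x))

Since f is irreducible over F_19, F_19[x]/(f) is a field and a(x) ≠ 0 has an inverse. Apply the extended Euclidean algorithm to f(x) and a(x) in F_19[x]: f(x) = (16x + 15)·a(x) + (17x + 16);  a(x) = (16x + 18)·(17x + 16) + (6). The last nonzero remainder is the constant 6 = gcd(f, a) in F_19. Back-substituting through the division chain expresses 6 = s(x)·a(x) + t(x)·f(x) with s(x) ≡ 9x^2 + 15x + 5 (mod f), so (9x^2 + 15x + 5)·a(x) ≡ 6 (mod f). Multiplying by 6^(-1) ≡ 16 in F_19 gives a(x)^(-1) ≡ 16·(9x^2 + 15x + 5) ≡ 11x^2 + 12x + 4 (mod f). Check: (6x^2 + 11x + 9)·(11x^2 + 12x + 4) = 9x^4 + 3x^3 + 8x^2 + 17 ≡ 1 (mod x^3 + 3x + 18).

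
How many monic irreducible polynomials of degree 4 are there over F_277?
There are 1471815678 monic irreducible polynomials of degree 4 over F_277

Each element of F_{277^4} that lies in no proper subfield is a root of exactly one monic irreducible of degree 4 over F_277, and each such polynomial has 4 distinct roots in F_{277^4}. By Möbius inversion the count is N_277(4) = (1/4) Σ_{d|4} μ(4/d) · 277^d = (1/4)(μ(4)·277^1 + μ(2)·277^2 + μ(1)·277^4) = 5887262712/4 = 1471815678.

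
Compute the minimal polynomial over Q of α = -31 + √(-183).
m_α(x) = x^2 + 62x + 1144

From α + 31 = √(-183), squaring gives (α + 31)^2 = -183, i.e. α^2 + 62α + 961 = -183, so α^2 + 62α + 1144 = 0. The discriminant of x^2 + 62x + 1144 is (62)^2 - 4·(1144) = 3844 - 4576 = -732, and 4·(-183) is not a perfect square in Q since -183 is squarefree and ≠ 1. Hence x^2 + 62x + 1144 is irreducible over Q and is the minimal polynomial of α.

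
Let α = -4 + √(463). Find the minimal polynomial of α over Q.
m_α(x) = x^2 + 8x - 447

From α + 4 = √(463), squaring gives (α + 4)^2 = 463, i.e. α^2 + 8α + 16 = 463, so α^2 + 8α - 447 = 0. The discriminant of x^2 + 8x - 447 is (8)^2 - 4·(-447) = 64 + 1788 = 1852, and 4·(463) is not a perfect square in Q since 463 is squarefree and ≠ 1. Hence x^2 + 8x - 447 is irreducible over Q and is the minimal polynomial of α.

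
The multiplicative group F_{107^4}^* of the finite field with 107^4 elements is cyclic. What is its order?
|F_{107^4}^*| = 131079600

F_{107^4} has 107^4 = 131079601 elements; its multiplicative group consists of all nonzero elements, so |F_{107^4}^*| = 131079601 - 1 = 131079600. (It is cyclic since any finite subgroup of the multiplicative group of a field is cyclic.)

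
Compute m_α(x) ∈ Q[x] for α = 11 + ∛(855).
m_α(x) = x^3 - 33x^2 + 363x - 2186

Set β = α - 11 = ∛(855), so β^3 = 855. Then (α - 11)^3 - 855 = 0, i.e. α is a root of g(x) = (x - 11)^3 - 855 = x^3 - 33x^2 + 363x - 2186. Since g(x) = h(x - 11) where h(x) = x^3 - 855, and h is irreducible over Q (because 855 is not a perfect cube, so h has no rational root, and a monic cubic with no rational root is irreducible), g is also irreducible (irreducibility is preserved under the substitution x → x - 11). Hence m_α(x) = x^3 - 33x^2 + 363x - 2186.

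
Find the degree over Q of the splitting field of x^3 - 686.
[K : Q] = 6

The roots of x^3 - 686 are ∛686, ω∛686, ω^2∛686 where ω = e^(2πi/3) is a primitive cube root of unity, so K = Q(∛686, ω). Now [Q(∛686):Q] = 3 (since 686 is not a perfect cube, x^3 - 686 is irreducible) and [Q(ω):Q] = 2. Both 2 and 3 divide [K:Q], and [K:Q] ≤ 3·2 = 6, so [K:Q] = 6. (Equivalently: Q(∛686) ⊂ R but ω ∉ R, so [K : Q(∛686)] = 2.)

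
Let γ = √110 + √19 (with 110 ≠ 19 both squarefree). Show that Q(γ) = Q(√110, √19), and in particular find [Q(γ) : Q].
[Q(γ) : Q] = 4 (equivalently, Q(γ) = Q(√110, √19))

Obviously Q(γ) ⊆ Q(√110, √19), and [Q(√110, √19):Q] = 4 (since 110, 19 are distinct squarefree integers > 1 with 2090 not a perfect square). To show equality we compute the minimal polynomial of γ. From γ = √110 + √19: γ^2 = 110 + 2√(2090) + 19 = 129 + 2√(2090), so γ^2 - 129 = 2√(2090); squaring, (γ^2 - 129)^2 = 4·2090, i.e. γ^4 - 258γ^2 + 16641 - 8360 = 0, i.e. γ^4 - 258γ^2 + 8281 = 0. So γ is a root of x^4 - 258x^2 + 8281. This polynomial is irreducible over Q: it has no rational root (each ±√110 ± √19 is irrational), and any factorization into two quadratics over Q would force √(2090) ∈ Q (pairing opposite roots) or √110, √19 ∈ Q (other pairings), all impossible. Hence [Q(γ):Q] = 4 = [Q(√110, √19):Q], so Q(γ) = Q(√110, √19).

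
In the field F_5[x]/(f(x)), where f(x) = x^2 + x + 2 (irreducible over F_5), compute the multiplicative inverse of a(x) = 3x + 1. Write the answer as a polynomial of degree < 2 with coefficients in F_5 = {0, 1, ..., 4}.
a(x)^(-1) ≡ 2x + 3 (mod f(x))

Since f is irreducible over F_5, F_5[x]/(f) is a field and a(x) ≠ 0 has an inverse. Apply the extended Euclidean algorithm to f(x) and a(x) in F_5[x]: f(x) = (2x + 3)·a(x) + (4). The last nonzero remainder is the constant 4 = gcd(f, a) in F_5. Back-substituting through the division chain expresses 4 = s(x)·a(x) + t(x)·f(x) with s(x) ≡ 3x + 2 (mod f), so (3x + 2)·a(x) ≡ 4 (mod f). Multiplying by 4^(-1) ≡ 4 in F_5 gives a(x)^(-1) ≡ 4·(3x + 2) ≡ 2x + 3 (mod f). Check: (3x + 1)·(2x + 3) = x^2 + x + 3 ≡ 1 (mod x^2 + x + 2).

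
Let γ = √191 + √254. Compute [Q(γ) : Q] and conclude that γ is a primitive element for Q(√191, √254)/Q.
[Q(γ) : Q] = 4 (equivalently, Q(γ) = Q(√191, √254))

Obviously Q(γ) ⊆ Q(√191, √254), and [Q(√191, √254):Q] = 4 (since 191, 254 are distinct squarefree integers > 1 with 48514 not a perfect square). To show equality we compute the minimal polynomial of γ. From γ = √191 + √254: γ^2 = 191 + 2√(48514) + 254 = 445 + 2√(48514), so γ^2 - 445 = 2√(48514); squaring, (γ^2 - 445)^2 = 4·48514, i.e. γ^4 - 890γ^2 + 198025 - 194056 = 0, i.e. γ^4 - 890γ^2 + 3969 = 0. So γ is a root of x^4 - 890x^2 + 3969. This polynomial is irreducible over Q: it has no rational root (each ±√191 ± √254 is irrational), and any factorization into two quadratics over Q would force √(48514) ∈ Q (pairing opposite roots) or √191, √254 ∈ Q (other pairings), all impossible. Hence [Q(γ):Q] = 4 = [Q(√191, √254):Q], so Q(γ) = Q(√191, √254).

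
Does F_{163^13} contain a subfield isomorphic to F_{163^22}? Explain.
No: F_{163^22} is not a subfield of F_{163^13}

F_{p^m} embeds in F_{p^n} iff m | n. Here 22 ∤ 13 (since 13 = 0·22 + 13 with remainder 13 ≠ 0), so F_{163^22} is not a subfield of F_{163^13}. Equivalently: if it were, the tower law would give 22 = [F_{163^22}:F_163] dividing [F_{163^13}:F_163] = 13, contradiction.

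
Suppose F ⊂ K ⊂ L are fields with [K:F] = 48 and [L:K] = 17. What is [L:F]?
[L:F] = 816

The tower law says that for any tower of field extensions F ⊂ K ⊂ L with finite degrees, [L:F] = [L:K] · [K:F]. Here this gives [L:F] = 17 · 48 = 816.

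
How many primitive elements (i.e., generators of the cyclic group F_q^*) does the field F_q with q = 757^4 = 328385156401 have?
There are φ(328385156400) = 73365626880 primitive elements

F_q^* is cyclic of order q - 1 = 328385156400. A cyclic group of order m has exactly φ(m) generators. Here m = 328385156400 = 2^4 · 3^3 · 5^2 · 7 · 73 · 157 · 379, so the number of primitive elements is φ(328385156400) = 73365626880.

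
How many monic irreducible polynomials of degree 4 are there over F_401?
There are 6464200200 monic irreducible polynomials of degree 4 over F_401

Each element of F_{401^4} that lies in no proper subfield is a root of exactly one monic irreducible of degree 4 over F_401, and each such polynomial has 4 distinct roots in F_{401^4}. By Möbius inversion the count is N_401(4) = (1/4) Σ_{d|4} μ(4/d) · 401^d = (1/4)(μ(4)·401^1 + μ(2)·401^2 + μ(1)·401^4) = 25856800800/4 = 6464200200.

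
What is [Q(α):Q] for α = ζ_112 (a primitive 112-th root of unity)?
[Q(α):Q] = 48

The minimal polynomial of ζ_112 over Q is the 112-th cyclotomic polynomial Φ_112(x), which is irreducible over Q and has degree φ(112) = 48. Hence [Q(α):Q] = φ(112) = 48.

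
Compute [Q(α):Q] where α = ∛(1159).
[Q(α):Q] = 3

The minimal polynomial of α is x^3 - 1159, irreducible over Q since 1159 is not a perfect cube (so x^3 - 1159 has no rational root). Hence [Q(α):Q] = deg(m_α) = 3.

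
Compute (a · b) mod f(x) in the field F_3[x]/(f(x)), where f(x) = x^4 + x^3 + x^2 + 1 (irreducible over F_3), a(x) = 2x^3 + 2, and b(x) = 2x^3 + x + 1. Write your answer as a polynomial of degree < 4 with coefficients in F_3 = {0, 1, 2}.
a · b ≡ 2x^3 (mod f(x))

Multiply in F_3[x]: a(x)·b(x) = (2x^3 + 2)·(2x^3 + x + 1) = x^6 + 2x^4 + 2x + 2. This has degree ≥ 4, so divide by f(x) over F_3: x^6 + 2x^4 + 2x + 2 = (x^2 + 2x + 2)·(x^4 + x^3 + x^2 + 1) + (2x^3). Hence a·b ≡ 2x^3 (mod f). (F_3[x]/(f) is a field with 3^4 = 81 elements since f is irreducible of degree 4.)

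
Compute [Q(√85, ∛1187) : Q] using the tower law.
[Q(√85, ∛1187) : Q] = 6

Let L = Q(√85, ∛1187). Since Q(√85) ⊂ L and [Q(√85):Q] = 2, the tower law gives 2 | [L:Q]. Likewise Q(∛1187) ⊂ L with [Q(∛1187):Q] = 3 (because 1187 is not a perfect cube), so 3 | [L:Q]. As gcd(2,3) = 1, [L:Q] is divisible by 6. Conversely L is generated over Q by √85 and ∛1187, so [L:Q] ≤ 2·3 = 6. Therefore [Q(√85, ∛1187) : Q] = 6.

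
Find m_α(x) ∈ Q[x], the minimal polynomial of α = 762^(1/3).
m_α(x) = x^3 - 762

α satisfies α^3 = 762, so x^3 - 762 annihilates α. By the rational root test, a rational root p/q (in lowest terms) of x^3 - 762 would satisfy p^3 = 762 q^3, forcing q = 1 and p^3 = 762; but 762 is not a perfect cube, contradiction. A monic cubic over Q with no rational root is irreducible (any nontrivial factorization would include a linear factor). Hence x^3 - 762 is the minimal polynomial of α, and in particular [Q(α):Q] = 3.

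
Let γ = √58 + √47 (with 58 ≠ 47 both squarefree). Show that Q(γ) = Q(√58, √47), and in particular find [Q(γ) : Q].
[Q(γ) : Q] = 4 (equivalently, Q(γ) = Q(√58, √47))

Obviously Q(γ) ⊆ Q(√58, √47), and [Q(√58, √47):Q] = 4 (since 58, 47 are distinct squarefree integers > 1 with 2726 not a perfect square). To show equality we compute the minimal polynomial of γ. From γ = √58 + √47: γ^2 = 58 + 2√(2726) + 47 = 105 + 2√(2726), so γ^2 - 105 = 2√(2726); squaring, (γ^2 - 105)^2 = 4·2726, i.e. γ^4 - 210γ^2 + 11025 - 10904 = 0, i.e. γ^4 - 210γ^2 + 121 = 0. So γ is a root of x^4 - 210x^2 + 121. This polynomial is irreducible over Q: it has no rational root (each ±√58 ± √47 is irrational), and any factorization into two quadratics over Q would force √(2726) ∈ Q (pairing opposite roots) or √58, √47 ∈ Q (other pairings), all impossible. Hence [Q(γ):Q] = 4 = [Q(√58, √47):Q], so Q(γ) = Q(√58, √47).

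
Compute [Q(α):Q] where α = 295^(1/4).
[Q(α):Q] = 4

α is a root of x^4 - 295. By Eisenstein's criterion at the prime p = 5 (which divides the constant term 295 but p^2 = 25 does not, since 295 is squarefree), x^4 - 295 is irreducible over Q. Hence [Q(α):Q] = 4.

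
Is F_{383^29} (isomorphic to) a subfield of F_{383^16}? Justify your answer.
No: F_{383^29} is not a subfield of F_{383^16}

F_{p^m} embeds in F_{p^n} iff m | n. Here 29 ∤ 16 (since 16 = 0·29 + 16 with remainder 16 ≠ 0), so F_{383^29} is not a subfield of F_{383^16}. Equivalently: if it were, the tower law would give 29 = [F_{383^29}:F_383] dividing [F_{383^16}:F_383] = 16, contradiction.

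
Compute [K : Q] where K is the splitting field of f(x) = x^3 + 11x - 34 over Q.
[K : Q] = 6

By the rational root test, any rational root of the monic integer polynomial f(x) = x^3 + 11x - 34 must be an integer dividing the constant term -34, i.e. one of ±{1, 2, 17, 34}. Evaluating: f(1) = -22, f(-1) = -46, f(2) = -4, f(-2) = -64, f(17) = 5066, f(-17) = -5134, f(34) = 39644, f(-34) = -39712; none is 0, so f has no rational root and is therefore irreducible over Q (a cubic with no linear factor over a field is irreducible). For an irreducible cubic, the Galois group is A_3 or S_3 according as the discriminant disc(f) = -4a^3 - 27b^2 = -4·(11)^3 - 27·(-34)^2 = -36536 is or is not a square in Q. Here disc(f) = -36536 is not a perfect square in Q, so the Galois group of f over Q is not contained in A_3 and must be all of S_3. The splitting field has degree |S_3| = 6 over Q, so [K : Q] = 6.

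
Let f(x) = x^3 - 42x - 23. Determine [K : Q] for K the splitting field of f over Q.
[K : Q] = 6

By the rational root test, any rational root of the monic integer polynomial f(x) = x^3 - 42x - 23 must be an integer dividing the constant term -23, i.e. one of ±{1, 23}. Evaluating: f(1) = -64, f(-1) = 18, f(23) = 11178, f(-23) = -11224; none is 0, so f has no rational root and is therefore irreducible over Q (a cubic with no linear factor over a field is irreducible). For an irreducible cubic, the Galois group is A_3 or S_3 according as the discriminant disc(f) = -4a^3 - 27b^2 = -4·(-42)^3 - 27·(-23)^2 = 282069 is or is not a square in Q. Here disc(f) = 282069 is not a perfect square in Q, so the Galois group of f over Q is not contained in A_3 and must be all of S_3. The splitting field has degree |S_3| = 6 over Q, so [K : Q] = 6.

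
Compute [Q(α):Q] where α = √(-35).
[Q(α):Q] = 2

[Q(α):Q] equals the degree of the minimal polynomial of α. Here α^2 = -35 and x^2 + 35 is irreducible (d = -35 is squarefree, ≠ 1, hence not a square), so deg(m_α) = 2. Thus [Q(α):Q] = 2.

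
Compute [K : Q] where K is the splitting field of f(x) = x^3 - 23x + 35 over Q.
[K : Q] = 6

By the rational root test, any rational root of the monic integer polynomial f(x) = x^3 - 23x + 35 must be an integer dividing the constant term 35, i.e. one of ±{1, 5, 7, 35}. Evaluating: f(1) = 13, f(-1) = 57, f(5) = 45, f(-5) = 25, f(7) = 217, f(-7) = -147, f(35) = 42105, f(-35) = -42035; none is 0, so f has no rational root and is therefore irreducible over Q (a cubic with no linear factor over a field is irreducible). For an irreducible cubic, the Galois group is A_3 or S_3 according as the discriminant disc(f) = -4a^3 - 27b^2 = -4·(-23)^3 - 27·(35)^2 = 15593 is or is not a square in Q. Here disc(f) = 15593 is not a perfect square in Q, so the Galois group of f over Q is not contained in A_3 and must be all of S_3. The splitting field has degree |S_3| = 6 over Q, so [K : Q] = 6.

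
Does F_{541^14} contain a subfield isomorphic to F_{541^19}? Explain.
No: F_{541^19} is not a subfield of F_{541^14}

F_{p^m} embeds in F_{p^n} iff m | n. Here 19 ∤ 14 (since 14 = 0·19 + 14 with remainder 14 ≠ 0), so F_{541^19} is not a subfield of F_{541^14}. Equivalently: if it were, the tower law would give 19 = [F_{541^19}:F_541] dividing [F_{541^14}:F_541] = 14, contradiction.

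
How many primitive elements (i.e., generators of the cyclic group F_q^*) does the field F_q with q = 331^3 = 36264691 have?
There are φ(36264690) = 7534080 primitive elements

F_q^* is cyclic of order q - 1 = 36264690. A cyclic group of order m has exactly φ(m) generators. Here m = 36264690 = 2 · 3^2 · 5 · 7 · 11 · 5233, so the number of primitive elements is φ(36264690) = 7534080.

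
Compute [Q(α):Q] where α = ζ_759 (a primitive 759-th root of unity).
[Q(α):Q] = 440

The minimal polynomial of ζ_759 over Q is the 759-th cyclotomic polynomial Φ_759(x), which is irreducible over Q and has degree φ(759) = 440. Hence [Q(α):Q] = φ(759) = 440.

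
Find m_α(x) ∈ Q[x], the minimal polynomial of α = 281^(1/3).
m_α(x) = x^3 - 281

α satisfies α^3 = 281, so x^3 - 281 annihilates α. By the rational root test, a rational root p/q (in lowest terms) of x^3 - 281 would satisfy p^3 = 281 q^3, forcing q = 1 and p^3 = 281; but 281 is not a perfect cube, contradiction. A monic cubic over Q with no rational root is irreducible (any nontrivial factorization would include a linear factor). Hence x^3 - 281 is the minimal polynomial of α, and in particular [Q(α):Q] = 3.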